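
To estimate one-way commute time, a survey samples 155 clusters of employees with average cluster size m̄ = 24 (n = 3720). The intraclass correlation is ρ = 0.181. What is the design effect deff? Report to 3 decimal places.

5.163

deff = 1 + (24 − 1)·0.181 = 1 + 4.163 = 5.163.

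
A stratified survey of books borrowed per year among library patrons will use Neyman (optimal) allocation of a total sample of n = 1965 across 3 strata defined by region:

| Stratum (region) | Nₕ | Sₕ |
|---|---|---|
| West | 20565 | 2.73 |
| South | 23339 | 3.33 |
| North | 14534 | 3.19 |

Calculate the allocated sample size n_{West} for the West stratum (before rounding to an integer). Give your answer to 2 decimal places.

Neyman allocation: nₕ = n·NₕSₕ / Σⱼ NⱼSⱼ.
Σ NⱼSⱼ = 20565·2.73 + 23339·3.33 + 14534·3.19 = 180224.78.
n_{West} = 1965·20565·2.73 / 180224.78 = 612.12.

612.12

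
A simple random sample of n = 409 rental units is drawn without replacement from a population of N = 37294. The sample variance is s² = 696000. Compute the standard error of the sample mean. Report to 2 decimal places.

41.02

Under SRS without replacement, Var(ȳ) = (1 − f)·s²/n with f = n/N = 409/37294 = 0.01096691.
Var(ȳ) = (1 − 0.01096691)·696000/409 = 0.98903309·1701.7115 = 1683.049.
SE(ȳ) = √(1683.049) = 41.02.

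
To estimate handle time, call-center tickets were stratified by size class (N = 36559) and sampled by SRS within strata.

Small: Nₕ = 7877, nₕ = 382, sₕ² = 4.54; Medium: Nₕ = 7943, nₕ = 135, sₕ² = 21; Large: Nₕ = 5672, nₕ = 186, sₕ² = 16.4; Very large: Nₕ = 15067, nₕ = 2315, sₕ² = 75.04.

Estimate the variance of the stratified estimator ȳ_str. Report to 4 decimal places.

Var(ȳ_str) = Σₕ Wₕ²(1 − fₕ)sₕ²/nₕ with Wₕ = Nₕ/N, N = 36559.
Small: Wₕ = 0.21545994; term = 0.21545994²·(1 − 0.04849562)·4.54/382 = 5.2497226 × 10^-4.
Medium: Wₕ = 0.21726524; term = 0.21726524²·(1 − 0.01699610)·21/135 = 0.0072180731.
Large: Wₕ = 0.15514648; term = 0.15514648²·(1 − 0.03279267)·16.4/186 = 0.0020527417.
Very large: Wₕ = 0.41212834; term = 0.41212834²·(1 − 0.15364704)·75.04/2315 = 0.0046597038.
Sum = 0.014455491.

0.0145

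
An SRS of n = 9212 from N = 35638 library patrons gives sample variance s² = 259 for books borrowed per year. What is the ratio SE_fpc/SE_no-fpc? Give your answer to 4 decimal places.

f = n/N = 9212/35638 = 0.25848813.
SE_no-fpc = √(s²/n) = 0.16767678; SE_fpc = √((1−f)s²/n) = 0.14438829.
Ratio = √(1−f) = 0.86111083.

0.8611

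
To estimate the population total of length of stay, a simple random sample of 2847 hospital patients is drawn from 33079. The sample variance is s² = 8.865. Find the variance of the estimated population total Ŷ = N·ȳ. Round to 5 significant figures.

Var(Ŷ) = N²·Var(ȳ) = N²·(1 − n/N)·s²/n.
f = 2847/33079 = 0.08606669; Var(ȳ) = 0.91393331·8.865/2847 = 0.0028458092.
Var(Ŷ) = 33079² · 0.0028458092 = 3.113942 × 10^6.

3.1139 × 10^6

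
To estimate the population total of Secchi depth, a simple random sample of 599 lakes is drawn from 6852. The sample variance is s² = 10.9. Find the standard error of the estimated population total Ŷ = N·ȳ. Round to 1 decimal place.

Var(Ŷ) = N²·Var(ȳ) = N²·(1 − n/N)·s²/n.
f = 599/6852 = 0.08741973; Var(ȳ) = 0.91258027·10.9/599 = 0.016606219.
Var(Ŷ) = 6852² · 0.016606219 = 779660.39.
SE(Ŷ) = √(779660.39) = 883.0.

883.0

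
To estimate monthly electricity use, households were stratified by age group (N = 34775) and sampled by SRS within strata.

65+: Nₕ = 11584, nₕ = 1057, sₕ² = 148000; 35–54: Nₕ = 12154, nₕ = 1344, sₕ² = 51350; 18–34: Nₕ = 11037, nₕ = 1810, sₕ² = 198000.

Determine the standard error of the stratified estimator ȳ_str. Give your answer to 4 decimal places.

Var(ȳ_str) = Σₕ Wₕ²(1 − fₕ)sₕ²/nₕ with Wₕ = Nₕ/N, N = 34775.
65+: Wₕ = 0.33311287; term = 0.33311287²·(1 − 0.09124655)·148000/1057 = 14.11938.
35–54: Wₕ = 0.34950395; term = 0.34950395²·(1 − 0.11058088)·51350/1344 = 4.1509913.
18–34: Wₕ = 0.31738318; term = 0.31738318²·(1 − 0.16399384)·198000/1810 = 9.2122115.
Sum = 27.482583.
SE = √(27.482583) = 5.2424.

5.2424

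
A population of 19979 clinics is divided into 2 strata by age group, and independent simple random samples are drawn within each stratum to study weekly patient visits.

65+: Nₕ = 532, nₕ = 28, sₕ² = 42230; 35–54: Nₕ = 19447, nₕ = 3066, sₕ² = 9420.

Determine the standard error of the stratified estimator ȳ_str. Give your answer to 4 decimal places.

Var(ȳ_str) = Σₕ Wₕ²(1 − fₕ)sₕ²/nₕ with Wₕ = Nₕ/N, N = 19979.
65+: Wₕ = 0.02662796; term = 0.02662796²·(1 − 0.05263158)·42230/28 = 1.0131126.
35–54: Wₕ = 0.97337204; term = 0.97337204²·(1 − 0.15765928)·9420/3066 = 2.4520216.
Sum = 3.4651342.
SE = √(3.4651342) = 1.8615.

1.8615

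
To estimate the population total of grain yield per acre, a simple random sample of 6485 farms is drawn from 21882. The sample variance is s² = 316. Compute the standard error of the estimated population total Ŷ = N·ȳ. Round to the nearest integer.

4052

Var(Ŷ) = N²·Var(ȳ) = N²·(1 − n/N)·s²/n.
f = 6485/21882 = 0.29636231; Var(ȳ) = 0.70363769·316/6485 = 0.03428674.
Var(Ŷ) = 21882² · 0.03428674 = 1.6417243 × 10^7.
SE(Ŷ) = √(1.6417243 × 10^7) = 4052.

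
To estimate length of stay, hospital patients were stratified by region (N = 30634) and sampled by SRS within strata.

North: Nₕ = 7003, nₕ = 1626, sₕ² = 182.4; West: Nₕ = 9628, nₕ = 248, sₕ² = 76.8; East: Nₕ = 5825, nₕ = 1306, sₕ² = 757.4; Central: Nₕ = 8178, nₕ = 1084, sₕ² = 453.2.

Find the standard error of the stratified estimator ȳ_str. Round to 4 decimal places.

0.2764

Var(ȳ_str) = Σₕ Wₕ²(1 − fₕ)sₕ²/nₕ with Wₕ = Nₕ/N, N = 30634.
North: Wₕ = 0.22860221; term = 0.22860221²·(1 − 0.23218621)·182.4/1626 = 0.0045011246.
West: Wₕ = 0.31429131; term = 0.31429131²·(1 − 0.02575821)·76.8/248 = 0.0298017.
East: Wₕ = 0.19014820; term = 0.19014820²·(1 − 0.22420601)·757.4/1306 = 0.016267206.
Central: Wₕ = 0.26695828; term = 0.26695828²·(1 − 0.13255075)·453.2/1084 = 0.02584589.
Sum = 0.076415921.
SE = √(0.076415921) = 0.2764.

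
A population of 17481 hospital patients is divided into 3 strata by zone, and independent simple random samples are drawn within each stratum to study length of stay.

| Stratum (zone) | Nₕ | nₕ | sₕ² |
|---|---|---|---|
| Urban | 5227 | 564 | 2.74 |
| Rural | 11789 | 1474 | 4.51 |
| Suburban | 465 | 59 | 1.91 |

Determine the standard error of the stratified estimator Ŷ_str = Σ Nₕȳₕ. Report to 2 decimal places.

Var(Ŷ_str) = Σₕ Nₕ²(1 − fₕ)sₕ²/nₕ.
Urban: 5227²·(1 − 564/5227)·2.74/564 = 118410.27.
Rural: 11789²·(1 − 1474/11789)·4.51/1474 = 372070.52.
Suburban: 465²·(1 − 59/465)·1.91/59 = 6111.6763.
Sum = 496592.47.
SE = √(496592.47) = 704.69.

704.69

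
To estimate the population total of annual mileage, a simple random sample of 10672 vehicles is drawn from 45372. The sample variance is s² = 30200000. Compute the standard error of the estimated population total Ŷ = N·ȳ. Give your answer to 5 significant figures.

Var(Ŷ) = N²·Var(ȳ) = N²·(1 − n/N)·s²/n.
f = 10672/45372 = 0.23521114; Var(ȳ) = 0.76478886·30200000/10672 = 2164.2263.
Var(Ŷ) = 45372² · 2164.2263 = 4.455316 × 10^12.
SE(Ŷ) = √(4.455316 × 10^12) = 2.1108 × 10^6.

2.1108 × 10^6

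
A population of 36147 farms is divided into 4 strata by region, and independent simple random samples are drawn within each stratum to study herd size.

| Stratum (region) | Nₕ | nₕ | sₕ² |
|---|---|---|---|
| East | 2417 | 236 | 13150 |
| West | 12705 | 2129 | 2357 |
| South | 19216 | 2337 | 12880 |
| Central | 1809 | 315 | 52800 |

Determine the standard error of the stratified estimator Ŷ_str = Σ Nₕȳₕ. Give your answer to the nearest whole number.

51799

Var(Ŷ_str) = Σₕ Nₕ²(1 − fₕ)sₕ²/nₕ.
East: 2417²·(1 − 236/2417)·13150/236 = 2.9372849 × 10^8.
West: 12705²·(1 − 2129/12705)·2357/2129 = 1.487579 × 10^8.
South: 19216²·(1 − 2337/19216)·12880/2337 = 1.7875856 × 10^9.
Central: 1809²·(1 − 315/1809)·52800/315 = 4.5301495 × 10^8.
Sum = 2.6830869 × 10^9.
SE = √(2.6830869 × 10^9) = 51799.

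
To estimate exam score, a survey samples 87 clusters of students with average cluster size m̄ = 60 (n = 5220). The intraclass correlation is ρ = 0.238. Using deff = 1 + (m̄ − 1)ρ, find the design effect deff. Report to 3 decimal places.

deff = 1 + (60 − 1)·0.238 = 1 + 14.042 = 15.042.

15.042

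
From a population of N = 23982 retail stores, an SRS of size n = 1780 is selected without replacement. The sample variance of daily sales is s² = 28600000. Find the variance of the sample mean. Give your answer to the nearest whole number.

Under SRS without replacement, Var(ȳ) = (1 − f)·s²/n with f = n/N = 1780/23982 = 0.07422233.
Var(ȳ) = (1 − 0.07422233)·28600000/1780 = 0.92577767·16067.416 = 14874.855.

14875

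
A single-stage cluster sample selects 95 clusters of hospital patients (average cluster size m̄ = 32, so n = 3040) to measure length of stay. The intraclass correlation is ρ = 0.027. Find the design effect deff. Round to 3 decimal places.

1.837

deff = 1 + (32 − 1)·0.027 = 1 + 0.837 = 1.837.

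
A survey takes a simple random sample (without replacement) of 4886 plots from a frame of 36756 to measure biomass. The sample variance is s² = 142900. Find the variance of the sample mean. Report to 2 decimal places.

25.36

Under SRS without replacement, Var(ȳ) = (1 − f)·s²/n with f = n/N = 4886/36756 = 0.13293068.
Var(ȳ) = (1 − 0.13293068)·142900/4886 = 0.86706932·29.246828 = 25.359027.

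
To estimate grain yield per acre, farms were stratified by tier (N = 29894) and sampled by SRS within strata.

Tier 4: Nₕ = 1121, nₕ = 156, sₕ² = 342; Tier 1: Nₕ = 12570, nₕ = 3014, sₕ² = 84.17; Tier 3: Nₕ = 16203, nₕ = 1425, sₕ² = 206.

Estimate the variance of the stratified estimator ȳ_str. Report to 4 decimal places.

Var(ȳ_str) = Σₕ Wₕ²(1 − fₕ)sₕ²/nₕ with Wₕ = Nₕ/N, N = 29894.
Tier 4: Wₕ = 0.03749916; term = 0.03749916²·(1 − 0.13916146)·342/156 = 0.0026537889.
Tier 1: Wₕ = 0.42048572; term = 0.42048572²·(1 − 0.23977725)·84.17/3014 = 0.0037536817.
Tier 3: Wₕ = 0.54201512; term = 0.54201512²·(1 − 0.08794668)·206/1425 = 0.038734271.
Sum = 0.045141742.

0.0451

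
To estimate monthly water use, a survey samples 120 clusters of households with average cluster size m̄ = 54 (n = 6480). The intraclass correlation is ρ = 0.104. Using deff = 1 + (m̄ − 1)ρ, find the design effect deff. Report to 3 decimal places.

6.512

deff = 1 + (54 − 1)·0.104 = 1 + 5.512 = 6.512.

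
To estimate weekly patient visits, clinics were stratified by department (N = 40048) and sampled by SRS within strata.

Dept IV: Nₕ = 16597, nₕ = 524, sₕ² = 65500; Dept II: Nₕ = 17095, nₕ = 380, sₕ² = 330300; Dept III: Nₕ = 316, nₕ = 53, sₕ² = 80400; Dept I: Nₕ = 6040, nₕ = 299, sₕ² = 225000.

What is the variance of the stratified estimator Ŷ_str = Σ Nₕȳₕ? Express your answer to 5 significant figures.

3.0794 × 10^11

Var(Ŷ_str) = Σₕ Nₕ²(1 − fₕ)sₕ²/nₕ.
Dept IV: 16597²·(1 − 524/16597)·65500/524 = 3.3345448 × 10^10.
Dept II: 17095²·(1 − 380/17095)·330300/380 = 2.4837076 × 10^11.
Dept III: 316²·(1 − 53/316)·80400/53 = 1.2607327 × 10^8.
Dept I: 6040²·(1 − 299/6040)·225000/299 = 2.6093709 × 10^10.
Sum = 3.0793599 × 10^11.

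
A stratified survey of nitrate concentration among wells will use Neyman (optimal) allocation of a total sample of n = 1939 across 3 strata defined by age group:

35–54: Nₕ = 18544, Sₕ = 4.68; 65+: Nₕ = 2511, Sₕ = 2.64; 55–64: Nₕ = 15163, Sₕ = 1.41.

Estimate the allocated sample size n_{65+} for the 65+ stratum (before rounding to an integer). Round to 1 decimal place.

Neyman allocation: nₕ = n·NₕSₕ / Σⱼ NⱼSⱼ.
Σ NⱼSⱼ = 18544·4.68 + 2511·2.64 + 15163·1.41 = 114794.79.
n_{65+} = 1939·2511·2.64 / 114794.79 = 112.0.

112.0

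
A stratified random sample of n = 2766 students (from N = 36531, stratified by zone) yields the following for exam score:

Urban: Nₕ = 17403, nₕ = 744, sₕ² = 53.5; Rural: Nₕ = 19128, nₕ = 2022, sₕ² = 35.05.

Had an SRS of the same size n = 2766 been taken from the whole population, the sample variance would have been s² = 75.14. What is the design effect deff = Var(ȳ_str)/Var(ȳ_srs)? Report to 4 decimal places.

0.7914

Var(ȳ_str) = Σ Wₕ²(1−fₕ)sₕ²/nₕ with Wₕ = Nₕ/36531:
  Urban: (17403/36531)²·(1−744/17403)·53.5/744 = 0.015621789
  Rural: (19128/36531)²·(1−2022/19128)·35.05/2022 = 0.0042501258
  → Var(ȳ_str) = 0.019871915.
Var(ȳ_srs) = (1 − 2766/36531)·75.14/2766 = 0.025108699.
deff = 0.019871915 / 0.025108699 = 0.7914.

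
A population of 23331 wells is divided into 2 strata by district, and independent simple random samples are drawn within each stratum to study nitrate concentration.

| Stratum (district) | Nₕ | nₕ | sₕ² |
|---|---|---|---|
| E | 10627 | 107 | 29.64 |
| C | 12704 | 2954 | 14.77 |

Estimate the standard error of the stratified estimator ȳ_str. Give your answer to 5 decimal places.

Var(ȳ_str) = Σₕ Wₕ²(1 − fₕ)sₕ²/nₕ with Wₕ = Nₕ/N, N = 23331.
E: Wₕ = 0.45548841; term = 0.45548841²·(1 − 0.01006869)·29.64/107 = 0.056892384.
C: Wₕ = 0.54451159; term = 0.54451159²·(1 − 0.23252519)·14.77/2954 = 0.0011377541.
Sum = 0.058030138.
SE = √(0.058030138) = 0.24089.

0.24089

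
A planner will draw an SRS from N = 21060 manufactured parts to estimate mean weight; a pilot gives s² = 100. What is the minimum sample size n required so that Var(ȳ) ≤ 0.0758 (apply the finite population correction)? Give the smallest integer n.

1242

Without fpc, n₀ = s²/D = 100/0.0758 = 1319.2612.
With fpc, (1 − n/N)·s²/n ≤ D requires n ≥ n₀/(1 + n₀/N) = 1319.2612/(1 + 1319.2612/21060) = 1241.4905.
Rounding up, n = 1242.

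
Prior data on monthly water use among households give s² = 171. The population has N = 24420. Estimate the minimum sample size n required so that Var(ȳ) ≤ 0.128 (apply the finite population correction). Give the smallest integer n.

1267

Without fpc, n₀ = s²/D = 171/0.128 = 1335.9375.
With fpc, (1 − n/N)·s²/n ≤ D requires n ≥ n₀/(1 + n₀/N) = 1335.9375/(1 + 1335.9375/24420) = 1266.6436.
Rounding up, n = 1267.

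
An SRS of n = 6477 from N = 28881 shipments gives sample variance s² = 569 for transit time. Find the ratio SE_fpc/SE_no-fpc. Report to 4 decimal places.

f = n/N = 6477/28881 = 0.22426509.
SE_no-fpc = √(s²/n) = 0.29639385; SE_fpc = √((1−f)s²/n) = 0.2610513.
Ratio = √(1−f) = 0.88075815.

0.8808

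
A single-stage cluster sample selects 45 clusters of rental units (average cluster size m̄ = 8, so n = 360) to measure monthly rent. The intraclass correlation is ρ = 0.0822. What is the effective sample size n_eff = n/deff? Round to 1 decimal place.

228.5

deff = 1 + (8 − 1)·0.0822 = 1 + 0.5754 = 1.5754.
n_eff = 360 / 1.5754 = 228.5.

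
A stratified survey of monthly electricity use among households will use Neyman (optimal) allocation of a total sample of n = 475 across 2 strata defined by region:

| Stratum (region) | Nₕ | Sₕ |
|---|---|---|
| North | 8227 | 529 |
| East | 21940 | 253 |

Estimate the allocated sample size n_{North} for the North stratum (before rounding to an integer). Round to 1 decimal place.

208.8

Neyman allocation: nₕ = n·NₕSₕ / Σⱼ NⱼSⱼ.
Σ NⱼSⱼ = 8227·529 + 21940·253 = 9.902903 × 10^6.
n_{North} = 475·8227·529 / (9.902903 × 10^6) = 208.8.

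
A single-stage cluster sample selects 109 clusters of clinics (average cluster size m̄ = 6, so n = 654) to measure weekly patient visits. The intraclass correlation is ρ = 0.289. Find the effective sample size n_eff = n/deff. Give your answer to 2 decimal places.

267.48

deff = 1 + (6 − 1)·0.289 = 1 + 1.445 = 2.445.
n_eff = 654 / 2.445 = 267.48.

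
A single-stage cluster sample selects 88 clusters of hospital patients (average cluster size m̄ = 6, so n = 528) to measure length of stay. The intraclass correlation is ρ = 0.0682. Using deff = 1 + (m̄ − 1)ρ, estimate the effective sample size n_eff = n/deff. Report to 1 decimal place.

393.7

deff = 1 + (6 − 1)·0.0682 = 1 + 0.341 = 1.341.
n_eff = 528 / 1.341 = 393.7.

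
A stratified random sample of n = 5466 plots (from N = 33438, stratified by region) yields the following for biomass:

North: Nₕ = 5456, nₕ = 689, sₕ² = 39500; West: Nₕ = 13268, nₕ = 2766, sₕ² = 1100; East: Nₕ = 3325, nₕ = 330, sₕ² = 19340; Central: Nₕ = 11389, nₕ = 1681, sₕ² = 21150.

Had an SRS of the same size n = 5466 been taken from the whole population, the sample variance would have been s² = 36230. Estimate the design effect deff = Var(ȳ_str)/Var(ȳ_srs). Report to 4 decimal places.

0.5680

Var(ȳ_str) = Σ Wₕ²(1−fₕ)sₕ²/nₕ with Wₕ = Nₕ/33438:
  North: (5456/33438)²·(1−689/5456)·39500/689 = 1.333573
  West: (13268/33438)²·(1−2766/13268)·1100/2766 = 0.049560696
  East: (3325/33438)²·(1−330/3325)·19340/330 = 0.52197586
  Central: (11389/33438)²·(1−1681/11389)·21150/1681 = 1.2441634
  → Var(ȳ_str) = 3.149273.
Var(ȳ_srs) = (1 − 5466/33438)·36230/5466 = 5.5447495.
deff = 3.149273 / 5.5447495 = 0.5680.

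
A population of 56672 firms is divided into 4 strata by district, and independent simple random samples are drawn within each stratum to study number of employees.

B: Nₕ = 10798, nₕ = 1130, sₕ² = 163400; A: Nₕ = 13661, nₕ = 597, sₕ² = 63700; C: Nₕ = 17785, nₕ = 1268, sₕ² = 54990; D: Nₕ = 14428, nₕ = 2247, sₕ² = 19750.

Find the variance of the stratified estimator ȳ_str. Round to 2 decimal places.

Var(ȳ_str) = Σₕ Wₕ²(1 − fₕ)sₕ²/nₕ with Wₕ = Nₕ/N, N = 56672.
B: Wₕ = 0.19053501; term = 0.19053501²·(1 − 0.10464901)·163400/1130 = 4.7002017.
A: Wₕ = 0.24105378; term = 0.24105378²·(1 − 0.04370105)·63700/597 = 5.9290715.
C: Wₕ = 0.31382340; term = 0.31382340²·(1 − 0.07129604)·54990/1268 = 3.9665454.
D: Wₕ = 0.25458780; term = 0.25458780²·(1 − 0.15573884)·19750/2247 = 0.48096783.
Sum = 15.076786.

15.08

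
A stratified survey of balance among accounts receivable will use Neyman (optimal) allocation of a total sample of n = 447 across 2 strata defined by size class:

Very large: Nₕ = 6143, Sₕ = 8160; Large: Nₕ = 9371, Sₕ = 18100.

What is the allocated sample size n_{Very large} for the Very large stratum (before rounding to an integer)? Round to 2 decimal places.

101.97

Neyman allocation: nₕ = n·NₕSₕ / Σⱼ NⱼSⱼ.
Σ NⱼSⱼ = 6143·8160 + 9371·18100 = 2.1974198 × 10^8.
n_{Very large} = 447·6143·8160 / (2.1974198 × 10^8) = 101.97.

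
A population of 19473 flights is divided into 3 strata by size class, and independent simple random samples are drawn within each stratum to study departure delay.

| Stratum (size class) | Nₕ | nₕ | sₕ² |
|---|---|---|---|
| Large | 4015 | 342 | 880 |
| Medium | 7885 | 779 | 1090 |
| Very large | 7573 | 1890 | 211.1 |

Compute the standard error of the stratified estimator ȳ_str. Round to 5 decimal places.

Var(ȳ_str) = Σₕ Wₕ²(1 − fₕ)sₕ²/nₕ with Wₕ = Nₕ/N, N = 19473.
Large: Wₕ = 0.20618292; term = 0.20618292²·(1 − 0.08518057)·880/342 = 0.10006848.
Medium: Wₕ = 0.40491963; term = 0.40491963²·(1 − 0.09879518)·1090/779 = 0.20675224.
Very large: Wₕ = 0.38889745; term = 0.38889745²·(1 − 0.24957084)·211.1/1890 = 0.012676703.
Sum = 0.31949742.
SE = √(0.31949742) = 0.56524.

0.56524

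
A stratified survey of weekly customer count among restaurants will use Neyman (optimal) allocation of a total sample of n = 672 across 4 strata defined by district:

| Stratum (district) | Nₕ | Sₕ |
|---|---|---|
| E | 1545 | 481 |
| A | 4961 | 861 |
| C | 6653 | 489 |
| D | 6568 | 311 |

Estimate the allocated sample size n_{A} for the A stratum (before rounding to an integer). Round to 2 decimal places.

Neyman allocation: nₕ = n·NₕSₕ / Σⱼ NⱼSⱼ.
Σ NⱼSⱼ = 1545·481 + 4961·861 + 6653·489 + 6568·311 = 1.0310531 × 10^7.
n_{A} = 672·4961·861 / (1.0310531 × 10^7) = 278.39.

278.39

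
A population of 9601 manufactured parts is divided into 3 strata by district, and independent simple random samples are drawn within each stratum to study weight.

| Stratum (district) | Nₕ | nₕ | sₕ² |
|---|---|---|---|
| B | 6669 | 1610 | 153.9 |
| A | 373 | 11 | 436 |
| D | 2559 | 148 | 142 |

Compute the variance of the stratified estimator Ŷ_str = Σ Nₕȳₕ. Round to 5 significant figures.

1.4497 × 10^7

Var(Ŷ_str) = Σₕ Nₕ²(1 − fₕ)sₕ²/nₕ.
B: 6669²·(1 − 1610/6669)·153.9/1610 = 3.2250625 × 10^6.
A: 373²·(1 − 11/373)·436/11 = 5.3519396 × 10^6.
D: 2559²·(1 − 148/2559)·142/148 = 5.919624 × 10^6.
Sum = 1.4496626 × 10^7.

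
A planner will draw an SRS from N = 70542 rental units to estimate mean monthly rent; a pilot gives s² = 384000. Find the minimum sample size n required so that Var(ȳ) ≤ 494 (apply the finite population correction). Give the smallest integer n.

769

Without fpc, n₀ = s²/D = 384000/494 = 777.3279.
With fpc, (1 − n/N)·s²/n ≤ D requires n ≥ n₀/(1 + n₀/N) = 777.3279/(1 + 777.3279/70542) = 768.8556.
Rounding up, n = 769.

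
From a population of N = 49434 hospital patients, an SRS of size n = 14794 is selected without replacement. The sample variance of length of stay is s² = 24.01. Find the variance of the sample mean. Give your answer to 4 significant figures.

Under SRS without replacement, Var(ȳ) = (1 − f)·s²/n with f = n/N = 14794/49434 = 0.29926771.
Var(ȳ) = (1 − 0.29926771)·24.01/14794 = 0.70073229·0.0016229553 = 0.0011372571.

0.001137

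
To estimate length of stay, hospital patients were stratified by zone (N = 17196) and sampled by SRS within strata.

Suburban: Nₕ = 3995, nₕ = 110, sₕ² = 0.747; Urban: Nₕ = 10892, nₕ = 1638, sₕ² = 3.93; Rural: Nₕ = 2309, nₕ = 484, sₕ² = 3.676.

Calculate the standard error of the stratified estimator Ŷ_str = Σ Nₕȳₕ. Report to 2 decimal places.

Var(Ŷ_str) = Σₕ Nₕ²(1 − fₕ)sₕ²/nₕ.
Suburban: 3995²·(1 − 110/3995)·0.747/110 = 105398.81.
Urban: 10892²·(1 − 1638/10892)·3.93/1638 = 241833.12.
Rural: 2309²·(1 − 484/2309)·3.676/484 = 32004.935.
Sum = 379236.87.
SE = √(379236.87) = 615.82.

615.82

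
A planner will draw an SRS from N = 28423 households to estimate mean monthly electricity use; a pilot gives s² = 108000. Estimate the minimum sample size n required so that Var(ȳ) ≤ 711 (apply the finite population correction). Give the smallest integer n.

Without fpc, n₀ = s²/D = 108000/711 = 151.8987.
With fpc, (1 − n/N)·s²/n ≤ D requires n ≥ n₀/(1 + n₀/N) = 151.8987/(1 + 151.8987/28423) = 151.0912.
Rounding up, n = 152.

152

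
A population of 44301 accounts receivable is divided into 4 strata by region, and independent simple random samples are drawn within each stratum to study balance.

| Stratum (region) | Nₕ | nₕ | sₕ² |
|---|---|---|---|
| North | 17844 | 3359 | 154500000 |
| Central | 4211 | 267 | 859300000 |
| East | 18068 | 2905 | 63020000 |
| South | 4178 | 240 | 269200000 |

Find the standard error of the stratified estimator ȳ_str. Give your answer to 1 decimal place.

Var(ȳ_str) = Σₕ Wₕ²(1 − fₕ)sₕ²/nₕ with Wₕ = Nₕ/N, N = 44301.
North: Wₕ = 0.40279000; term = 0.40279000²·(1 − 0.18824255)·154500000/3359 = 6057.6215.
Central: Wₕ = 0.09505429; term = 0.09505429²·(1 − 0.06340537)·859300000/267 = 27235.079.
East: Wₕ = 0.40784632; term = 0.40784632²·(1 − 0.16078149)·63020000/2905 = 3028.3106.
South: Wₕ = 0.09430938; term = 0.09430938²·(1 − 0.05744375)·269200000/240 = 9403.3132.
Sum = 45724.324.
SE = √(45724.324) = 213.8.

213.8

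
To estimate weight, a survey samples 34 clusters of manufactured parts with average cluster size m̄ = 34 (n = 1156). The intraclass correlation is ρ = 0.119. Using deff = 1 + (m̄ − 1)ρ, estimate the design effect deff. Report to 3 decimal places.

4.927

deff = 1 + (34 − 1)·0.119 = 1 + 3.927 = 4.927.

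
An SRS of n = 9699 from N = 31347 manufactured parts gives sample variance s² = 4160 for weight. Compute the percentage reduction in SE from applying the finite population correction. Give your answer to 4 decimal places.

16.8981

f = n/N = 9699/31347 = 0.30940760.
SE_no-fpc = √(s²/n) = 0.65491236; SE_fpc = √((1−f)s²/n) = 0.54424454.
Ratio = √(1−f) = 0.83101889. Reduction = 100·(1 − 0.83101889) = 16.8981%.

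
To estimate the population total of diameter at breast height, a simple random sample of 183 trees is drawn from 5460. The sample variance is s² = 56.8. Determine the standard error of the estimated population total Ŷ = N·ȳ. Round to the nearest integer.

2990

Var(Ŷ) = N²·Var(ȳ) = N²·(1 − n/N)·s²/n.
f = 183/5460 = 0.03351648; Var(ȳ) = 0.96648352·56.8/183 = 0.29997958.
Var(Ŷ) = 5460² · 0.29997958 = 8.9428712 × 10^6.
SE(Ŷ) = √(8.9428712 × 10^6) = 2990.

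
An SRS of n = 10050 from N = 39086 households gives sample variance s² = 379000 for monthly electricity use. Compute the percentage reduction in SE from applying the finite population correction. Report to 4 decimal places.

f = n/N = 10050/39086 = 0.25712531.
SE_no-fpc = √(s²/n) = 6.1409643; SE_fpc = √((1−f)s²/n) = 5.2929081.
Ratio = √(1−f) = 0.86190178. Reduction = 100·(1 − 0.86190178) = 13.8098%.

13.8098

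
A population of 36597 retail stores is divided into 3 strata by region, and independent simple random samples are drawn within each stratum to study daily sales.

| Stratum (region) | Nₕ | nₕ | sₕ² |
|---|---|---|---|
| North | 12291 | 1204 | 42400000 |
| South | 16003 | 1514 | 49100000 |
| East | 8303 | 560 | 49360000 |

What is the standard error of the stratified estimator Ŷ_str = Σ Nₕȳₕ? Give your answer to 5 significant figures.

Var(Ŷ_str) = Σₕ Nₕ²(1 − fₕ)sₕ²/nₕ.
North: 12291²·(1 − 1204/12291)·42400000/1204 = 4.7988882 × 10^12.
South: 16003²·(1 − 1514/16003)·49100000/1514 = 7.519612 × 10^12.
East: 8303²·(1 − 560/8303)·49360000/560 = 5.6667157 × 10^12.
Sum = 1.7985216 × 10^13.
SE = √(1.7985216 × 10^13) = 4.2409 × 10^6.

4.2409 × 10^6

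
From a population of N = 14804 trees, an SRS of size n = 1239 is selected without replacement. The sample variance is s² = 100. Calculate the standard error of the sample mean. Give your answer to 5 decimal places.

0.27195

Under SRS without replacement, Var(ȳ) = (1 − f)·s²/n with f = n/N = 1239/14804 = 0.08369360.
Var(ȳ) = (1 − 0.08369360)·100/1239 = 0.91630640·0.08071025 = 0.073955319.
SE(ȳ) = √(0.073955319) = 0.27195.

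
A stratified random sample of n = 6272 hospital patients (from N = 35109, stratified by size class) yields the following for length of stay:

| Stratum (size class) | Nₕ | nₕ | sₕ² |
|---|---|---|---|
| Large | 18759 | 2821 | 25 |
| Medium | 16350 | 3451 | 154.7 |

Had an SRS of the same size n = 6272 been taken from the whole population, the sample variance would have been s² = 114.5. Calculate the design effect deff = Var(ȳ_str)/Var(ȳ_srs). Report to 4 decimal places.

0.6549

Var(ȳ_str) = Σ Wₕ²(1−fₕ)sₕ²/nₕ with Wₕ = Nₕ/35109:
  Large: (18759/35109)²·(1−2821/18759)·25/2821 = 0.00214953
  Medium: (16350/35109)²·(1−3451/16350)·154.7/3451 = 0.0076697681
  → Var(ȳ_str) = 0.0098192981.
Var(ȳ_srs) = (1 − 6272/35109)·114.5/6272 = 0.014994468.
deff = 0.0098192981 / 0.014994468 = 0.6549.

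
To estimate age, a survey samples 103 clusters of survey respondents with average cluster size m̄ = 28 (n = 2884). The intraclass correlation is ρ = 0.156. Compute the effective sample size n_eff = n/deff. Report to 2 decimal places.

553.34

deff = 1 + (28 − 1)·0.156 = 1 + 4.212 = 5.212.
n_eff = 2884 / 5.212 = 553.34.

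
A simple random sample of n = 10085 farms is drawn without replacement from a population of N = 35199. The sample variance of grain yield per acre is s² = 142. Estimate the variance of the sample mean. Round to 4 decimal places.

0.0100

Under SRS without replacement, Var(ȳ) = (1 − f)·s²/n with f = n/N = 10085/35199 = 0.28651382.
Var(ȳ) = (1 − 0.28651382)·142/10085 = 0.71348618·0.014080317 = 0.010046112.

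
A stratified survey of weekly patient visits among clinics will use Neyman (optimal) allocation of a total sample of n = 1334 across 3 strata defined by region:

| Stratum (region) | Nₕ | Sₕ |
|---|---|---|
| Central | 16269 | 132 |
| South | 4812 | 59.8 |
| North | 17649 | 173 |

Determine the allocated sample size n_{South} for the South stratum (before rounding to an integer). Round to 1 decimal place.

Neyman allocation: nₕ = n·NₕSₕ / Σⱼ NⱼSⱼ.
Σ NⱼSⱼ = 16269·132 + 4812·59.8 + 17649·173 = 5.4885426 × 10^6.
n_{South} = 1334·4812·59.8 / (5.4885426 × 10^6) = 69.9.

69.9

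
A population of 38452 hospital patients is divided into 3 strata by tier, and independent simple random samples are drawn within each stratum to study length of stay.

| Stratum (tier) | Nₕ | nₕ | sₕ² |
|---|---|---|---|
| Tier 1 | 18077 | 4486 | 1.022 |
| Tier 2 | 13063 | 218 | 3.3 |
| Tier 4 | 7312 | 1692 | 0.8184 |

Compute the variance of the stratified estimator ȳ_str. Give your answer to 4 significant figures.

0.001769

Var(ȳ_str) = Σₕ Wₕ²(1 − fₕ)sₕ²/nₕ with Wₕ = Nₕ/N, N = 38452.
Tier 1: Wₕ = 0.47011859; term = 0.47011859²·(1 − 0.24816065)·1.022/4486 = 3.7855722 × 10^-5.
Tier 2: Wₕ = 0.33972225; term = 0.33972225²·(1 − 0.01668836)·3.3/218 = 0.001717895.
Tier 4: Wₕ = 0.19015916; term = 0.19015916²·(1 − 0.23140044)·0.8184/1692 = 1.3443114 × 10^-5.
Sum = 0.0017691938.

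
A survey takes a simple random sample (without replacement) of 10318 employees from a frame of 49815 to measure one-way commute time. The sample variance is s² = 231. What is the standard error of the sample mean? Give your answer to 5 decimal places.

0.13323

Under SRS without replacement, Var(ȳ) = (1 − f)·s²/n with f = n/N = 10318/49815 = 0.20712637.
Var(ȳ) = (1 − 0.20712637)·231/10318 = 0.79287363·0.02238806 = 0.017750902.
SE(ȳ) = √(0.017750902) = 0.13323.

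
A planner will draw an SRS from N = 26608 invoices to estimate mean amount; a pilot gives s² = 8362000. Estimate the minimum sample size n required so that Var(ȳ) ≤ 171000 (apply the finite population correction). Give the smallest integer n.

49

Without fpc, n₀ = s²/D = 8362000/171000 = 48.9006.
With fpc, (1 − n/N)·s²/n ≤ D requires n ≥ n₀/(1 + n₀/N) = 48.9006/(1 + 48.9006/26608) = 48.8109.
Rounding up, n = 49.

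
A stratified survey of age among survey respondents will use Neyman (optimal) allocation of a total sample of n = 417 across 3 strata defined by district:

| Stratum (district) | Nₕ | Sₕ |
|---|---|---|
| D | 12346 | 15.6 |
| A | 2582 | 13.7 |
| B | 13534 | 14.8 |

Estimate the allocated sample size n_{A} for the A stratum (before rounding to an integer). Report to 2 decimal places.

Neyman allocation: nₕ = n·NₕSₕ / Σⱼ NⱼSⱼ.
Σ NⱼSⱼ = 12346·15.6 + 2582·13.7 + 13534·14.8 = 428274.2.
n_{A} = 417·2582·13.7 / 428274.2 = 34.44.

34.44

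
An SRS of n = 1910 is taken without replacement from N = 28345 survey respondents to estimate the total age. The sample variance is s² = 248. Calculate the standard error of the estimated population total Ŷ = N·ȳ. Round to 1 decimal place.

Var(Ŷ) = N²·Var(ȳ) = N²·(1 − n/N)·s²/n.
f = 1910/28345 = 0.06738402; Var(ȳ) = 0.93261598·248/1910 = 0.12109359.
Var(Ŷ) = 28345² · 0.12109359 = 9.7291316 × 10^7.
SE(Ŷ) = √(9.7291316 × 10^7) = 9863.6.

9863.6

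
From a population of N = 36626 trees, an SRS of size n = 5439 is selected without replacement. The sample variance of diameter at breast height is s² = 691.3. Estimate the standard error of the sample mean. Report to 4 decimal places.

Under SRS without replacement, Var(ȳ) = (1 − f)·s²/n with f = n/N = 5439/36626 = 0.14850106.
Var(ȳ) = (1 − 0.14850106)·691.3/5439 = 0.85149894·0.12710057 = 0.108226.
SE(ȳ) = √(0.108226) = 0.3290.

0.3290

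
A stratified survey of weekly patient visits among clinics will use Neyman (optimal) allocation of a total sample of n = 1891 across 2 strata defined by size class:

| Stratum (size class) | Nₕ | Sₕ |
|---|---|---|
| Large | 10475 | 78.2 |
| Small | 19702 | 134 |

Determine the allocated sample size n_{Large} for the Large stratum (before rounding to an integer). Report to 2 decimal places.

Neyman allocation: nₕ = n·NₕSₕ / Σⱼ NⱼSⱼ.
Σ NⱼSⱼ = 10475·78.2 + 19702·134 = 3.459213 × 10^6.
n_{Large} = 1891·10475·78.2 / (3.459213 × 10^6) = 447.79.

447.79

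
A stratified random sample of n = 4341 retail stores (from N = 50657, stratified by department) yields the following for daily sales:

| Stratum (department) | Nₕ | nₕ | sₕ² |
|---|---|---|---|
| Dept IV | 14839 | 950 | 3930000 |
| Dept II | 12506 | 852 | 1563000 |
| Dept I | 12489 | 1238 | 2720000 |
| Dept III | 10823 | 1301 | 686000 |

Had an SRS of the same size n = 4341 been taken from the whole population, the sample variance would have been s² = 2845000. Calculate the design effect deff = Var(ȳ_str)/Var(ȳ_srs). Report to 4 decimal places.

0.9645

Var(ȳ_str) = Σ Wₕ²(1−fₕ)sₕ²/nₕ with Wₕ = Nₕ/50657:
  Dept IV: (14839/50657)²·(1−950/14839)·3930000/950 = 332.25049
  Dept II: (12506/50657)²·(1−852/12506)·1563000/852 = 104.19188
  Dept I: (12489/50657)²·(1−1238/12489)·2720000/1238 = 120.30623
  Dept III: (10823/50657)²·(1−1301/10823)·686000/1301 = 21.17599
  → Var(ȳ_str) = 577.92459.
Var(ȳ_srs) = (1 − 4341/50657)·2845000/4341 = 599.21691.
deff = 577.92459 / 599.21691 = 0.9645.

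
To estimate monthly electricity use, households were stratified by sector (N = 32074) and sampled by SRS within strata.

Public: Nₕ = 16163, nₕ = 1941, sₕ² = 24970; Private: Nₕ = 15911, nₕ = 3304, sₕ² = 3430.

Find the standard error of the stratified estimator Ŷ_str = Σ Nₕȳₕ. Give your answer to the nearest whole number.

56262

Var(Ŷ_str) = Σₕ Nₕ²(1 − fₕ)sₕ²/nₕ.
Public: 16163²·(1 − 1941/16163)·24970/1941 = 2.9571657 × 10^9.
Private: 15911²·(1 − 3304/15911)·3430/3304 = 2.0823959 × 10^8.
Sum = 3.1654053 × 10^9.
SE = √(3.1654053 × 10^9) = 56262.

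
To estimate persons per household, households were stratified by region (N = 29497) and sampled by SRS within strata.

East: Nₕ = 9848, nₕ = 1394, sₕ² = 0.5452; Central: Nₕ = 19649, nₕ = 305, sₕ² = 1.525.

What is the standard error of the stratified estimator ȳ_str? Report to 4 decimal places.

0.0471

Var(ȳ_str) = Σₕ Wₕ²(1 − fₕ)sₕ²/nₕ with Wₕ = Nₕ/N, N = 29497.
East: Wₕ = 0.33386446; term = 0.33386446²·(1 − 0.14155158)·0.5452/1394 = 3.7423781 × 10^-5.
Central: Wₕ = 0.66613554; term = 0.66613554²·(1 − 0.01552242)·1.525/305 = 0.0021842435.
Sum = 0.0022216673.
SE = √(0.0022216673) = 0.0471.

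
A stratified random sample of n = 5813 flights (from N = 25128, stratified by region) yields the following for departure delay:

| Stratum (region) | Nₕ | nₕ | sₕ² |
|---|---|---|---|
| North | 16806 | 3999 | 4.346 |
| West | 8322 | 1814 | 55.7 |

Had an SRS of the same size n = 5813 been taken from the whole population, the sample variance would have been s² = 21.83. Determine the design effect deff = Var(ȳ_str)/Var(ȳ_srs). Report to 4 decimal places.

Var(ȳ_str) = Σ Wₕ²(1−fₕ)sₕ²/nₕ with Wₕ = Nₕ/25128:
  North: (16806/25128)²·(1−3999/16806)·4.346/3999 = 3.7045396 × 10^-4
  West: (8322/25128)²·(1−1814/8322)·55.7/1814 = 0.0026337668
  → Var(ȳ_str) = 0.0030042208.
Var(ȳ_srs) = (1 − 5813/25128)·21.83/5813 = 0.0028866239.
deff = 0.0030042208 / 0.0028866239 = 1.0407.

1.0407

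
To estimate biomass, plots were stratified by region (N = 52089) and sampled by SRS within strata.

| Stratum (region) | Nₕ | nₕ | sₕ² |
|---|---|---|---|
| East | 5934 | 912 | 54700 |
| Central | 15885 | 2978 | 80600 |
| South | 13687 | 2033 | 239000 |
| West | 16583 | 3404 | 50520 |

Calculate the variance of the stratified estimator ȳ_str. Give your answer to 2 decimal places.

10.81

Var(ȳ_str) = Σₕ Wₕ²(1 − fₕ)sₕ²/nₕ with Wₕ = Nₕ/N, N = 52089.
East: Wₕ = 0.11392041; term = 0.11392041²·(1 − 0.15369060)·54700/912 = 0.65875617.
Central: Wₕ = 0.30495882; term = 0.30495882²·(1 − 0.18747246)·80600/2978 = 2.0451767.
South: Wₕ = 0.26276181; term = 0.26276181²·(1 − 0.14853511)·239000/2033 = 6.911173.
West: Wₕ = 0.31835896; term = 0.31835896²·(1 − 0.20527046)·50520/3404 = 1.1954387.
Sum = 10.810545.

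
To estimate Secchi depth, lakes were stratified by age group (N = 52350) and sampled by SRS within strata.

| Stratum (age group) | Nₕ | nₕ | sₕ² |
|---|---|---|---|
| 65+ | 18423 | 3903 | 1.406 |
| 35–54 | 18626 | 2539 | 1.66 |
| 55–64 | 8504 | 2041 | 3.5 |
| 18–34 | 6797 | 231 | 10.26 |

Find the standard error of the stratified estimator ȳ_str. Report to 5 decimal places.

0.02940

Var(ȳ_str) = Σₕ Wₕ²(1 − fₕ)sₕ²/nₕ with Wₕ = Nₕ/N, N = 52350.
65+: Wₕ = 0.35191977; term = 0.35191977²·(1 − 0.21185475)·1.406/3903 = 3.516255 × 10^-5.
35–54: Wₕ = 0.35579752; term = 0.35579752²·(1 − 0.13631483)·1.66/2539 = 7.1483643 × 10^-5.
55–64: Wₕ = 0.16244508; term = 0.16244508²·(1 − 0.24000470)·3.5/2041 = 3.4391338 × 10^-5.
18–34: Wₕ = 0.12983763; term = 0.12983763²·(1 − 0.03398558)·10.26/231 = 7.2330282 × 10^-4.
Sum = 8.6434035 × 10^-4.
SE = √(8.6434035 × 10^-4) = 0.02940.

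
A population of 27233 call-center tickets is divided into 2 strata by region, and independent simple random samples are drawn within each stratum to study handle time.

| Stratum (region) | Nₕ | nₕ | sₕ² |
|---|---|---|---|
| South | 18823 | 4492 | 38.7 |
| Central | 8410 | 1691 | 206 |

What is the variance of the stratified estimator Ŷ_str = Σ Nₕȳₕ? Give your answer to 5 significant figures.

Var(Ŷ_str) = Σₕ Nₕ²(1 − fₕ)sₕ²/nₕ.
South: 18823²·(1 − 4492/18823)·38.7/4492 = 2.3240023 × 10^6.
Central: 8410²·(1 − 1691/8410)·206/1691 = 6.8837367 × 10^6.
Sum = 9.207739 × 10^6.

9.2077 × 10^6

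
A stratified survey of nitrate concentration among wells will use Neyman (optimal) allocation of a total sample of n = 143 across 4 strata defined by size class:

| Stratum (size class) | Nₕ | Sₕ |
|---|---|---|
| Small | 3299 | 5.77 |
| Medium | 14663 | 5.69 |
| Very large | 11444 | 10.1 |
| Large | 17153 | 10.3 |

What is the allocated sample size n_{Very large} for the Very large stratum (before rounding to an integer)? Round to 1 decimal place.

41.9

Neyman allocation: nₕ = n·NₕSₕ / Σⱼ NⱼSⱼ.
Σ NⱼSⱼ = 3299·5.77 + 14663·5.69 + 11444·10.1 + 17153·10.3 = 394728.
n_{Very large} = 143·11444·10.1 / 394728 = 41.9.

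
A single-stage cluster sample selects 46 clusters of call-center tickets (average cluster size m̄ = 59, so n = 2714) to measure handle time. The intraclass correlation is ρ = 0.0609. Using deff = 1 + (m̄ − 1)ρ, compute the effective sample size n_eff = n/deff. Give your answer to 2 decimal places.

deff = 1 + (59 − 1)·0.0609 = 1 + 3.5322 = 4.5322.
n_eff = 2714 / 4.5322 = 598.83.

598.83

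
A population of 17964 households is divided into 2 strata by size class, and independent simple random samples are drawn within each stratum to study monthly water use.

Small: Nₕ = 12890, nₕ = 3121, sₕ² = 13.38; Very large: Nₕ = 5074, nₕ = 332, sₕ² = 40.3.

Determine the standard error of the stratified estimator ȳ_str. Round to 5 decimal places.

Var(ȳ_str) = Σₕ Wₕ²(1 − fₕ)sₕ²/nₕ with Wₕ = Nₕ/N, N = 17964.
Small: Wₕ = 0.71754620; term = 0.71754620²·(1 − 0.24212568)·13.38/3121 = 0.0016728588.
Very large: Wₕ = 0.28245380; term = 0.28245380²·(1 − 0.06543161)·40.3/332 = 0.0090505064.
Sum = 0.010723365.
SE = √(0.010723365) = 0.10355.

0.10355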